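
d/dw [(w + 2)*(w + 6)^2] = (w + 6)*(3*w + 10)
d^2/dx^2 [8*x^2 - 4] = 16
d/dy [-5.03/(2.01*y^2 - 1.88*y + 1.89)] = (20.2206*y - 9.4564)/(2.01*y^2 - 1.88*y + 1.89)^2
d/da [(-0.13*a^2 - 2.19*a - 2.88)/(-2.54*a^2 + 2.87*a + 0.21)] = (-5.9357*a^2 - 14.685*a + 7.8057)/(6.4516*a^4 - 14.5796*a^3 + 7.1701*a^2 + 1.2054*a + 0.0441)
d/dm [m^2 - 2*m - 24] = 2*m - 2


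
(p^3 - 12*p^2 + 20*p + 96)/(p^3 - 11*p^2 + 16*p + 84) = (p - 8)/(p - 7)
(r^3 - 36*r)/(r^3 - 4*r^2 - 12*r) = (r + 6)/(r + 2)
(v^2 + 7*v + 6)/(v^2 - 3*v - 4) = (v + 6)/(v - 4)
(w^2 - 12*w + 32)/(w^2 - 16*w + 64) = (w - 4)/(w - 8)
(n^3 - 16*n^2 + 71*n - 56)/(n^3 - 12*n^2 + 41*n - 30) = (n^2 - 15*n + 56)/(n^2 - 11*n + 30)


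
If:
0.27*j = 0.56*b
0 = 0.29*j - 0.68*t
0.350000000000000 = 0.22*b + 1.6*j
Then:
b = 0.10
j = 0.21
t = 0.09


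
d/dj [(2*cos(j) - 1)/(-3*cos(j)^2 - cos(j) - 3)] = (6*sin(j)^2 + 6*cos(j) + 1)*sin(j)/(3*cos(j)^2 + cos(j) + 3)^2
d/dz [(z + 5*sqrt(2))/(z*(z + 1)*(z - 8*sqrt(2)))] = (-2*z^3 - 7*sqrt(2)*z^2 - z^2 - 10*sqrt(2)*z + 160*z + 80)/(z^2*(z^4 - 16*sqrt(2)*z^3 + 2*z^3 - 32*sqrt(2)*z^2 + 129*z^2 - 16*sqrt(2)*z + 256*z + 128))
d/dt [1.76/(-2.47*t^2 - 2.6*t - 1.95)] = (8.6944*t + 4.576)/(2.47*t^2 + 2.6*t + 1.95)^2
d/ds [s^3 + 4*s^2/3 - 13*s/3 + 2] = 3*s^2 + 8*s/3 - 13/3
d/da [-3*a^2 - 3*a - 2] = -6*a - 3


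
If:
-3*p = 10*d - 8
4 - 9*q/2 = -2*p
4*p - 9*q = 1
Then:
No Solution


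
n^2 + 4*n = n*(n + 4)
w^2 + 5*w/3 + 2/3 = (w + 2/3)*(w + 1)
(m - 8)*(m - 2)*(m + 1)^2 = m^4 - 8*m^3 - 3*m^2 + 22*m + 16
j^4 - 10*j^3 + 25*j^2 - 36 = (j - 6)*(j - 3)*(j - 2)*(j + 1)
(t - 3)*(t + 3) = t^2 - 9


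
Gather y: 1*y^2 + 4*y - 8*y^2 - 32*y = -7*y^2 - 28*y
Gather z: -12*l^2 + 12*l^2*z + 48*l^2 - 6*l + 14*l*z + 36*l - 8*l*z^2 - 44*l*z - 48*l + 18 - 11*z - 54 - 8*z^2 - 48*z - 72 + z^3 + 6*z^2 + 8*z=36*l^2 - 18*l + z^3 + z^2*(-8*l - 2) + z*(12*l^2 - 30*l - 51) - 108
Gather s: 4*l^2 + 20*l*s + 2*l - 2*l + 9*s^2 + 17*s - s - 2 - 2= 4*l^2 + 9*s^2 + s*(20*l + 16) - 4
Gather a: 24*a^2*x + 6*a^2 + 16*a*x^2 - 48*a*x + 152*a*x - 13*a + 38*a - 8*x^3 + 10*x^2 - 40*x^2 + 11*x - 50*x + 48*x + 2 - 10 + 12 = a^2*(24*x + 6) + a*(16*x^2 + 104*x + 25) - 8*x^3 - 30*x^2 + 9*x + 4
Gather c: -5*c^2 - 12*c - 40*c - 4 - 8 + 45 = -5*c^2 - 52*c + 33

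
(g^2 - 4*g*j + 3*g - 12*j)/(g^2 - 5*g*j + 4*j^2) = (g + 3)/(g - j)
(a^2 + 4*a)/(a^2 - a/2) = 2*(a + 4)/(2*a - 1)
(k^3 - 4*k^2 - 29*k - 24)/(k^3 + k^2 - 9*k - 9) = (k - 8)/(k - 3)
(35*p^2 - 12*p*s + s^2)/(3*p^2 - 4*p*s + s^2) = (35*p^2 - 12*p*s + s^2)/(3*p^2 - 4*p*s + s^2)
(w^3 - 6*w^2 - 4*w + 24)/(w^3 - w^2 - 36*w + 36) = (w^2 - 4)/(w^2 + 5*w - 6)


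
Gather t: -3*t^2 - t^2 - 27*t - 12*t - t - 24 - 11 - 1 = -4*t^2 - 40*t - 36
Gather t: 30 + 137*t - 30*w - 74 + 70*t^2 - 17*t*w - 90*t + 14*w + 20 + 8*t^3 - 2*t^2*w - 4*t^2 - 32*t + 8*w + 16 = 8*t^3 + t^2*(66 - 2*w) + t*(15 - 17*w) - 8*w - 8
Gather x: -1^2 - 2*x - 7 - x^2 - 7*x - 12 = -x^2 - 9*x - 20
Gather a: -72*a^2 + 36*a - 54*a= -72*a^2 - 18*a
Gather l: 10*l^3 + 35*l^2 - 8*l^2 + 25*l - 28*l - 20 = 10*l^3 + 27*l^2 - 3*l - 20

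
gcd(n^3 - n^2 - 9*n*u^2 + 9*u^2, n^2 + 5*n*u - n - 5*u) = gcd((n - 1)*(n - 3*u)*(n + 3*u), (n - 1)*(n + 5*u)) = n - 1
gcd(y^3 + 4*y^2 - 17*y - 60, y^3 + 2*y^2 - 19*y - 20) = y^2 + y - 20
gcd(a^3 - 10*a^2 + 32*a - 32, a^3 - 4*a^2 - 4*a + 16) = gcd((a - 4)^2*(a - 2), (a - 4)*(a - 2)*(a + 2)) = a^2 - 6*a + 8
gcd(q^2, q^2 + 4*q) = q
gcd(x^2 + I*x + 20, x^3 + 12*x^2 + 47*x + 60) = 1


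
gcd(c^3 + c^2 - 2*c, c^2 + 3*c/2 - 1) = c + 2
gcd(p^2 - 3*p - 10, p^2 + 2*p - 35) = p - 5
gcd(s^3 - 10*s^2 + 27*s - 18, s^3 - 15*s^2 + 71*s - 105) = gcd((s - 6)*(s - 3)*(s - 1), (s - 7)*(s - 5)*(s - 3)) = s - 3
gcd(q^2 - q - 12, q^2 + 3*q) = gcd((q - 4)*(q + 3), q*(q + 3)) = q + 3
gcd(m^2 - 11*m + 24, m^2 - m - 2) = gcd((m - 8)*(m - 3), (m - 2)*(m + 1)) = 1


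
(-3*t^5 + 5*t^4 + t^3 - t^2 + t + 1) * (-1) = 3*t^5 - 5*t^4 - t^3 + t^2 - t - 1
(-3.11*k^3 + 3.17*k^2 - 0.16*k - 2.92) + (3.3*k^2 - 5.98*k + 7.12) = -3.11*k^3 + 6.47*k^2 - 6.14*k + 4.2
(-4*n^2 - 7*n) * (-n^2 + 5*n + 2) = 4*n^4 - 13*n^3 - 43*n^2 - 14*n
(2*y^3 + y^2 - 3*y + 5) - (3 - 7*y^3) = 9*y^3 + y^2 - 3*y + 2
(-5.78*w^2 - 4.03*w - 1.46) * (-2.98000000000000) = 17.2244*w^2 + 12.0094*w + 4.3508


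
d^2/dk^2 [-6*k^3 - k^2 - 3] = -36*k - 2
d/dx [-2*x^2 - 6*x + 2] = -4*x - 6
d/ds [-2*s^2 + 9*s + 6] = 9 - 4*s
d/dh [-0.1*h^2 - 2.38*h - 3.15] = -0.2*h - 2.38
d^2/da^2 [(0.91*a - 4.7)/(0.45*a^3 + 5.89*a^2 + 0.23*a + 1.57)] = (1.10565*a^5 + 3.05073*a^4 - 136.366348*a^3 - 988.9509*a^2 - 68.769498*a + 85.770158)/(0.091125*a^9 + 3.578175*a^8 + 46.97406*a^7 + 208.947934*a^6 + 48.976674*a^5 + 165.309504*a^4 + 16.101056*a^3 + 43.803942*a^2 + 1.700781*a + 3.869893)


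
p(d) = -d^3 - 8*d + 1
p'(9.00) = -251.00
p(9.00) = -800.00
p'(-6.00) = -116.00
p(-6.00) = 265.00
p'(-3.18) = -38.34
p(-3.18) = 58.60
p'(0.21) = -8.13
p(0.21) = -0.69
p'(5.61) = -102.42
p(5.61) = -220.44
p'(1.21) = -12.39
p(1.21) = -10.45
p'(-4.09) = -58.18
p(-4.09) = 102.14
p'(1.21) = -12.39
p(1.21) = -10.45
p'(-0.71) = -9.51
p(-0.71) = 7.04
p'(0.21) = -8.13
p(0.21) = -0.69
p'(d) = -3*d^2 - 8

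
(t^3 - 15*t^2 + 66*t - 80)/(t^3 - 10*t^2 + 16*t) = (t - 5)/t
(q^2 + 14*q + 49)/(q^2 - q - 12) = (q^2 + 14*q + 49)/(q^2 - q - 12)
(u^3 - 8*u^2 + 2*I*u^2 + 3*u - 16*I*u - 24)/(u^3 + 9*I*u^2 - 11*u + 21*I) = (u - 8)/(u + 7*I)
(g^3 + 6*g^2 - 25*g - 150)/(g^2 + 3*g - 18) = (g^2 - 25)/(g - 3)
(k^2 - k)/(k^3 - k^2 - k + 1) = k/(k^2 - 1)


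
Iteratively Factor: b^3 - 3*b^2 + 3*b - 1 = (b - 1)*(b^2 - 2*b + 1) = (b - 1)^2*(b - 1)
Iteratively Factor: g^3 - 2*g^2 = (g)*(g^2 - 2*g) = g^2*(g - 2)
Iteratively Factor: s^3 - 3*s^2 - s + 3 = (s + 1)*(s^2 - 4*s + 3) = (s - 3)*(s + 1)*(s - 1)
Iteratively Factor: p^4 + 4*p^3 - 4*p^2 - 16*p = (p + 2)*(p^3 + 2*p^2 - 8*p) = p*(p + 2)*(p^2 + 2*p - 8) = p*(p - 2)*(p + 2)*(p + 4)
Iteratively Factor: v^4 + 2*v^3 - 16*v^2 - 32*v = (v + 2)*(v^3 - 16*v) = (v - 4)*(v + 2)*(v^2 + 4*v) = v*(v - 4)*(v + 2)*(v + 4)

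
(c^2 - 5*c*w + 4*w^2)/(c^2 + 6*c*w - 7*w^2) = (c - 4*w)/(c + 7*w)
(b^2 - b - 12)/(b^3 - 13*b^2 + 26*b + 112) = (b^2 - b - 12)/(b^3 - 13*b^2 + 26*b + 112)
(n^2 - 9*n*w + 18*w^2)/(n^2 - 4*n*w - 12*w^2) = (n - 3*w)/(n + 2*w)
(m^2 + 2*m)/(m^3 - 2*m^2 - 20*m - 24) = m/(m^2 - 4*m - 12)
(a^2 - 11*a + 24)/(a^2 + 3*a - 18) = (a - 8)/(a + 6)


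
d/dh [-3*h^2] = -6*h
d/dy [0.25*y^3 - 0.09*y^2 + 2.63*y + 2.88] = 0.75*y^2 - 0.18*y + 2.63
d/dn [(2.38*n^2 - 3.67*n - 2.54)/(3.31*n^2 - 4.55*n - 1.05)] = (1.3187*n^2 + 11.8168*n - 7.7035)/(10.9561*n^4 - 30.121*n^3 + 13.7515*n^2 + 9.555*n + 1.1025)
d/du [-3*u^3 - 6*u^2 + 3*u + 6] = -9*u^2 - 12*u + 3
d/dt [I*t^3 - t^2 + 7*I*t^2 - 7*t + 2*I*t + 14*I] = 3*I*t^2 + t*(-2 + 14*I) - 7 + 2*I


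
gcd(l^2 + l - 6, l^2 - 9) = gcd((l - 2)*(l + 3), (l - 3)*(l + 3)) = l + 3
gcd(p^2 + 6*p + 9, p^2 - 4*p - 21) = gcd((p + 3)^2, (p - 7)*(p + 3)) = p + 3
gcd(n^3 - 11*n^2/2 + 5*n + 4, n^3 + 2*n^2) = 1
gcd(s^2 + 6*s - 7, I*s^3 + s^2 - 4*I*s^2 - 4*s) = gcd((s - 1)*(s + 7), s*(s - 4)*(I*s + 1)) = 1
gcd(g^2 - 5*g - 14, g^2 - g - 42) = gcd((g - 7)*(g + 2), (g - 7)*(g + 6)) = g - 7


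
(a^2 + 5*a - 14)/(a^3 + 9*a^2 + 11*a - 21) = (a - 2)/(a^2 + 2*a - 3)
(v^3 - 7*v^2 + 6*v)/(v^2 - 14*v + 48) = v*(v - 1)/(v - 8)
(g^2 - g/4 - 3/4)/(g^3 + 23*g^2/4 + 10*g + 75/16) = 4*(g - 1)/(4*g^2 + 20*g + 25)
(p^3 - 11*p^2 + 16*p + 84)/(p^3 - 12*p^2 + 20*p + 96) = (p - 7)/(p - 8)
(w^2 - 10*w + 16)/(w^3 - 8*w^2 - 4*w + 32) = 1/(w + 2)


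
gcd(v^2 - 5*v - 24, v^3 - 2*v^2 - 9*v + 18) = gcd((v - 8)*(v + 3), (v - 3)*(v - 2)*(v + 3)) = v + 3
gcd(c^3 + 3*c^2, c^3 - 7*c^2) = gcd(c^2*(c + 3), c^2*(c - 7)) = c^2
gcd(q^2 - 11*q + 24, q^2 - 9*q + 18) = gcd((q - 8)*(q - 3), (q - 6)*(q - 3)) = q - 3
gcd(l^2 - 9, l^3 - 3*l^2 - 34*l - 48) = l + 3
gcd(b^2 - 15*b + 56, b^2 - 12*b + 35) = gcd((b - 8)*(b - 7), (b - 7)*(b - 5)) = b - 7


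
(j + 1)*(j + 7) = j^2 + 8*j + 7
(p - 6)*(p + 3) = p^2 - 3*p - 18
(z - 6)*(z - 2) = z^2 - 8*z + 12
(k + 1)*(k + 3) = k^2 + 4*k + 3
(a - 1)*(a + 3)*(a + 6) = a^3 + 8*a^2 + 9*a - 18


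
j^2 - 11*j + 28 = (j - 7)*(j - 4)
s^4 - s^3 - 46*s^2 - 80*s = s*(s - 8)*(s + 2)*(s + 5)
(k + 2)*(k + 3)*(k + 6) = k^3 + 11*k^2 + 36*k + 36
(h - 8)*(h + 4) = h^2 - 4*h - 32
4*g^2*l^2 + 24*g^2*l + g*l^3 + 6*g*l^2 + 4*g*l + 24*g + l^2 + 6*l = (4*g + l)*(l + 6)*(g*l + 1)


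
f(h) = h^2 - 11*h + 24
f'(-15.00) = -41.00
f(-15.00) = 414.00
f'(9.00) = 7.00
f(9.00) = 6.00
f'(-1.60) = -14.20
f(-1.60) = 44.16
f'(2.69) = -5.62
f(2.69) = 1.65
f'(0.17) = -10.66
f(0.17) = 22.16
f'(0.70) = -9.60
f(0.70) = 16.79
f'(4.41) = -2.18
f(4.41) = -5.06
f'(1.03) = -8.94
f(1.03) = 13.73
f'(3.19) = -4.62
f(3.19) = -0.91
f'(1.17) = -8.66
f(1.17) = 12.50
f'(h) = 2*h - 11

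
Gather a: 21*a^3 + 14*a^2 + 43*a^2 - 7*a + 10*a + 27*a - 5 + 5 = 21*a^3 + 57*a^2 + 30*a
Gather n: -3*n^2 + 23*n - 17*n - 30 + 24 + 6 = -3*n^2 + 6*n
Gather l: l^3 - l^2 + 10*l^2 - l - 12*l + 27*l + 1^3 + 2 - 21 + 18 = l^3 + 9*l^2 + 14*l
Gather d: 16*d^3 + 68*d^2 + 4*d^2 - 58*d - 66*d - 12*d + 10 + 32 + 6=16*d^3 + 72*d^2 - 136*d + 48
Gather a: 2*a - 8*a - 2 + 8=6 - 6*a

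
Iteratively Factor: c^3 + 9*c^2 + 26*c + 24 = (c + 4)*(c^2 + 5*c + 6) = (c + 3)*(c + 4)*(c + 2)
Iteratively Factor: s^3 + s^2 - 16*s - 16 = (s + 1)*(s^2 - 16) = (s + 1)*(s + 4)*(s - 4)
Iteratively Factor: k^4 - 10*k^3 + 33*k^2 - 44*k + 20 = (k - 2)*(k^3 - 8*k^2 + 17*k - 10) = (k - 2)*(k - 1)*(k^2 - 7*k + 10) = (k - 5)*(k - 2)*(k - 1)*(k - 2)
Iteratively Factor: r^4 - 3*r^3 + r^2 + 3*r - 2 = (r + 1)*(r^3 - 4*r^2 + 5*r - 2) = (r - 1)*(r + 1)*(r^2 - 3*r + 2) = (r - 2)*(r - 1)*(r + 1)*(r - 1)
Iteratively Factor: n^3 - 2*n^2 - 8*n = (n)*(n^2 - 2*n - 8) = n*(n - 4)*(n + 2)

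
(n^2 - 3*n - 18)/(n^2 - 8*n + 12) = (n + 3)/(n - 2)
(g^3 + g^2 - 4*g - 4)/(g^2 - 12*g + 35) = (g^3 + g^2 - 4*g - 4)/(g^2 - 12*g + 35)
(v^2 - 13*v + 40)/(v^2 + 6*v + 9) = (v^2 - 13*v + 40)/(v^2 + 6*v + 9)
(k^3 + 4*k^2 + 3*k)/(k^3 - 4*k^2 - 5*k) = (k + 3)/(k - 5)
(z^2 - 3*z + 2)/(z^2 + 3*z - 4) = (z - 2)/(z + 4)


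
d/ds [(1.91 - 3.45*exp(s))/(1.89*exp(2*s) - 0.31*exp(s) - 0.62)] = (6.5205*exp(2*s) - 7.2198*exp(s) + 2.7311)*exp(s)/(3.5721*exp(4*s) - 1.1718*exp(3*s) - 2.2475*exp(2*s) + 0.3844*exp(s) + 0.3844)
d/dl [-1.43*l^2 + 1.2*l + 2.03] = 1.2 - 2.86*l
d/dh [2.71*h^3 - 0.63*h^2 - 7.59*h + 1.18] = 8.13*h^2 - 1.26*h - 7.59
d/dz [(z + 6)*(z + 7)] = 2*z + 13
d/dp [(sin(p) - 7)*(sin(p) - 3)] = 2*(sin(p) - 5)*cos(p)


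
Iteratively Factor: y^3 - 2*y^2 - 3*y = (y - 3)*(y^2 + y) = y*(y - 3)*(y + 1)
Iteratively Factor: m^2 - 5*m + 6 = (m - 2)*(m - 3)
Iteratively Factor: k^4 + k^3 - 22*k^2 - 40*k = (k)*(k^3 + k^2 - 22*k - 40) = k*(k + 2)*(k^2 - k - 20) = k*(k - 5)*(k + 2)*(k + 4)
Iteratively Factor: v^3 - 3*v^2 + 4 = (v - 2)*(v^2 - v - 2) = (v - 2)^2*(v + 1)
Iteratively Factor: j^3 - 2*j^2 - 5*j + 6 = (j - 1)*(j^2 - j - 6) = (j - 3)*(j - 1)*(j + 2)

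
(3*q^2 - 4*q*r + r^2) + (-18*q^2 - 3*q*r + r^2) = -15*q^2 - 7*q*r + 2*r^2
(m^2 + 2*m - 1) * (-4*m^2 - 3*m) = -4*m^4 - 11*m^3 - 2*m^2 + 3*m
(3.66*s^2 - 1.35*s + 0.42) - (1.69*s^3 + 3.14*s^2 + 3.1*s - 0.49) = -1.69*s^3 + 0.52*s^2 - 4.45*s + 0.91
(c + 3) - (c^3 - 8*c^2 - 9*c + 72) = -c^3 + 8*c^2 + 10*c - 69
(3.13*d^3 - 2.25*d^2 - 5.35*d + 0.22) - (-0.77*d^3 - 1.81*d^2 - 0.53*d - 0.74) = 3.9*d^3 - 0.44*d^2 - 4.82*d + 0.96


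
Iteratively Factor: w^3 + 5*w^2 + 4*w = (w + 4)*(w^2 + w) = (w + 1)*(w + 4)*(w)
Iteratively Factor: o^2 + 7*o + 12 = (o + 3)*(o + 4)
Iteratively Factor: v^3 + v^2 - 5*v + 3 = (v - 1)*(v^2 + 2*v - 3) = (v - 1)*(v + 3)*(v - 1)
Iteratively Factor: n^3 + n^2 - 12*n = (n)*(n^2 + n - 12) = n*(n - 3)*(n + 4)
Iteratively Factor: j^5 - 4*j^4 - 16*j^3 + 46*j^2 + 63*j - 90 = (j - 3)*(j^4 - j^3 - 19*j^2 - 11*j + 30) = (j - 5)*(j - 3)*(j^3 + 4*j^2 + j - 6) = (j - 5)*(j - 3)*(j + 3)*(j^2 + j - 2) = (j - 5)*(j - 3)*(j + 2)*(j + 3)*(j - 1)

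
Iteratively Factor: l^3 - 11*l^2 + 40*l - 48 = (l - 4)*(l^2 - 7*l + 12) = (l - 4)*(l - 3)*(l - 4)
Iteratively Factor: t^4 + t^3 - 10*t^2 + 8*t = (t - 1)*(t^3 + 2*t^2 - 8*t) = (t - 1)*(t + 4)*(t^2 - 2*t) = t*(t - 1)*(t + 4)*(t - 2)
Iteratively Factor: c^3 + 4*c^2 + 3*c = (c)*(c^2 + 4*c + 3) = c*(c + 3)*(c + 1)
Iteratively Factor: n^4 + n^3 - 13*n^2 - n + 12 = (n - 1)*(n^3 + 2*n^2 - 11*n - 12) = (n - 1)*(n + 4)*(n^2 - 2*n - 3) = (n - 1)*(n + 1)*(n + 4)*(n - 3)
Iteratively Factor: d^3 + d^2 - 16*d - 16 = (d + 4)*(d^2 - 3*d - 4) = (d - 4)*(d + 4)*(d + 1)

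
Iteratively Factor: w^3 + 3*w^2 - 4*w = (w)*(w^2 + 3*w - 4) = w*(w - 1)*(w + 4)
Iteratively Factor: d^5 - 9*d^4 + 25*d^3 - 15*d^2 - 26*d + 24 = (d - 1)*(d^4 - 8*d^3 + 17*d^2 + 2*d - 24) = (d - 3)*(d - 1)*(d^3 - 5*d^2 + 2*d + 8) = (d - 3)*(d - 1)*(d + 1)*(d^2 - 6*d + 8) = (d - 4)*(d - 3)*(d - 1)*(d + 1)*(d - 2)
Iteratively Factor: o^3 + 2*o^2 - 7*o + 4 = (o - 1)*(o^2 + 3*o - 4) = (o - 1)*(o + 4)*(o - 1)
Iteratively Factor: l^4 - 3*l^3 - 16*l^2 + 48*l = (l)*(l^3 - 3*l^2 - 16*l + 48) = l*(l + 4)*(l^2 - 7*l + 12) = l*(l - 3)*(l + 4)*(l - 4)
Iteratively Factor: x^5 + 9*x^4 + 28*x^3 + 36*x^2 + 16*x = (x)*(x^4 + 9*x^3 + 28*x^2 + 36*x + 16) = x*(x + 2)*(x^3 + 7*x^2 + 14*x + 8) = x*(x + 2)*(x + 4)*(x^2 + 3*x + 2) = x*(x + 1)*(x + 2)*(x + 4)*(x + 2)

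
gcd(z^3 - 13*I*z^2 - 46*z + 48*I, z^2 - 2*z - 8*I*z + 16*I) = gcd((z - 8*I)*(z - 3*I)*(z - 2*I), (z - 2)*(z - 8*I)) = z - 8*I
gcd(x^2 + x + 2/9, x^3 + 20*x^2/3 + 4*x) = x + 2/3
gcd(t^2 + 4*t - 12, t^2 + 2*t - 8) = t - 2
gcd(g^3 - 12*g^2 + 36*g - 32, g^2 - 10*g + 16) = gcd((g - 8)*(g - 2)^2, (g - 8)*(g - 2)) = g^2 - 10*g + 16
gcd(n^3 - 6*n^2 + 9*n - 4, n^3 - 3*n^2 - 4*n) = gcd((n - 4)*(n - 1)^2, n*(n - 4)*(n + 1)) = n - 4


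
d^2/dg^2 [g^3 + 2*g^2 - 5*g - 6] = 6*g + 4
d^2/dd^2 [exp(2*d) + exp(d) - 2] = (4*exp(d) + 1)*exp(d)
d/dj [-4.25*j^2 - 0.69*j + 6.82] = -8.5*j - 0.69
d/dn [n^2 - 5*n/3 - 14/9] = 2*n - 5/3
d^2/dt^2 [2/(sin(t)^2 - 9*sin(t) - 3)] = 2*(4*sin(t)^4 - 27*sin(t)^3 + 87*sin(t)^2 + 27*sin(t) - 168)/(9*sin(t) + cos(t)^2 + 2)^3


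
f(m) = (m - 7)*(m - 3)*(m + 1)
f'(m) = (m - 7)*(m - 3) + (m - 7)*(m + 1) + (m - 3)*(m + 1) = 3*m^2 - 18*m + 11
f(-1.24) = -8.39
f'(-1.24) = 37.93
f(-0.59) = 11.17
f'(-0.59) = 22.66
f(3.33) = -5.24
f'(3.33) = -15.67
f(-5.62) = -502.58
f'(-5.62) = 206.91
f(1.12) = 23.44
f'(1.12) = -5.40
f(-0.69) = 8.80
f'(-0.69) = 24.85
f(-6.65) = -744.23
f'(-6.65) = 263.37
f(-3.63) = -185.35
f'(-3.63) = 115.87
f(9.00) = 120.00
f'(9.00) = 92.00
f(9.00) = 120.00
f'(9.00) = 92.00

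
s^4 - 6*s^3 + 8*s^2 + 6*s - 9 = (s - 3)^2*(s - 1)*(s + 1)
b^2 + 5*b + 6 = (b + 2)*(b + 3)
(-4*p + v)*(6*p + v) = -24*p^2 + 2*p*v + v^2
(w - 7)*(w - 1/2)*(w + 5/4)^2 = w^4 - 5*w^3 - 219*w^2/16 - 95*w/32 + 175/32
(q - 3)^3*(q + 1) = q^4 - 8*q^3 + 18*q^2 - 27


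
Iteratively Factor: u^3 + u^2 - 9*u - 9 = (u + 3)*(u^2 - 2*u - 3) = (u - 3)*(u + 3)*(u + 1)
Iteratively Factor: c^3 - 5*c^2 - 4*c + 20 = (c + 2)*(c^2 - 7*c + 10) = (c - 2)*(c + 2)*(c - 5)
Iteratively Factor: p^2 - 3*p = (p - 3)*(p)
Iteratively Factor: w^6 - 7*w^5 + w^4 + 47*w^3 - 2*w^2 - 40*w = (w + 1)*(w^5 - 8*w^4 + 9*w^3 + 38*w^2 - 40*w) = (w - 5)*(w + 1)*(w^4 - 3*w^3 - 6*w^2 + 8*w) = (w - 5)*(w + 1)*(w + 2)*(w^3 - 5*w^2 + 4*w) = (w - 5)*(w - 4)*(w + 1)*(w + 2)*(w^2 - w) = w*(w - 5)*(w - 4)*(w + 1)*(w + 2)*(w - 1)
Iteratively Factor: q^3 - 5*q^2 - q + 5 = (q + 1)*(q^2 - 6*q + 5) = (q - 1)*(q + 1)*(q - 5)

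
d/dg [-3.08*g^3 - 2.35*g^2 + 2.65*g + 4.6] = -9.24*g^2 - 4.7*g + 2.65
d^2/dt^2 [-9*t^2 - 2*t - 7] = -18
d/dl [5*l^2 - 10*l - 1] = 10*l - 10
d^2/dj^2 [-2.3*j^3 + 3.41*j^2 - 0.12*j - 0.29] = 6.82 - 13.8*j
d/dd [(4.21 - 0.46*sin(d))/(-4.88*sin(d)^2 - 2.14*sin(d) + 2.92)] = (-2.2448*sin(d)^2 + 41.0896*sin(d) + 7.6662)*cos(d)/(23.8144*sin(d)^4 + 20.8864*sin(d)^3 - 23.9196*sin(d)^2 - 12.4976*sin(d) + 8.5264)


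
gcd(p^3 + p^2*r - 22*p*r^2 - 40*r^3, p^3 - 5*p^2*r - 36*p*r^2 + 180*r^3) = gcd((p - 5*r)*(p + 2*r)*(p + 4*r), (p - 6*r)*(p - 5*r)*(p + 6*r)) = p - 5*r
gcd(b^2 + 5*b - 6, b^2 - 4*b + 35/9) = 1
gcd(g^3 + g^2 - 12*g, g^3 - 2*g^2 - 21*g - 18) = 1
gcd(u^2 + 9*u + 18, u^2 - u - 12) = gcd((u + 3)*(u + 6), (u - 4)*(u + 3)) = u + 3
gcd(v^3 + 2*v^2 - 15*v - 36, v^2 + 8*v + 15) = v + 3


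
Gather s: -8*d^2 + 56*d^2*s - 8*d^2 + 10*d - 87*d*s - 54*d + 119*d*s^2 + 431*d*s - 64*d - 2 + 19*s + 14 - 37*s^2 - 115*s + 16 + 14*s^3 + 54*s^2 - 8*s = -16*d^2 - 108*d + 14*s^3 + s^2*(119*d + 17) + s*(56*d^2 + 344*d - 104) + 28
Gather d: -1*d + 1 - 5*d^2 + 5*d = -5*d^2 + 4*d + 1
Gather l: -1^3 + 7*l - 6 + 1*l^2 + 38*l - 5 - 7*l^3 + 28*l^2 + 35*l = -7*l^3 + 29*l^2 + 80*l - 12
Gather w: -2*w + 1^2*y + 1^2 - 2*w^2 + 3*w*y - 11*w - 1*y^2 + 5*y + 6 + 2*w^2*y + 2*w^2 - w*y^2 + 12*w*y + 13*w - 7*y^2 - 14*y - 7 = 2*w^2*y + w*(-y^2 + 15*y) - 8*y^2 - 8*y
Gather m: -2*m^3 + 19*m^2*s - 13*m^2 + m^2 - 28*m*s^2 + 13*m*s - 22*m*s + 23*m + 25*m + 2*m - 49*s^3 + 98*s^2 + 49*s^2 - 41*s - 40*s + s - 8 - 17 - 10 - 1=-2*m^3 + m^2*(19*s - 12) + m*(-28*s^2 - 9*s + 50) - 49*s^3 + 147*s^2 - 80*s - 36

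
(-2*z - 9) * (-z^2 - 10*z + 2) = 2*z^3 + 29*z^2 + 86*z - 18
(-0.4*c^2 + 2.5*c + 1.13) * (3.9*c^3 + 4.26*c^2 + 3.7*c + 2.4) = -1.56*c^5 + 8.046*c^4 + 13.577*c^3 + 13.1038*c^2 + 10.181*c + 2.712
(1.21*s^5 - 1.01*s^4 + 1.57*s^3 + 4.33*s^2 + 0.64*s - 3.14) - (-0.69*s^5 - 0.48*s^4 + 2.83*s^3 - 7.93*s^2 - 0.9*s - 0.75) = 1.9*s^5 - 0.53*s^4 - 1.26*s^3 + 12.26*s^2 + 1.54*s - 2.39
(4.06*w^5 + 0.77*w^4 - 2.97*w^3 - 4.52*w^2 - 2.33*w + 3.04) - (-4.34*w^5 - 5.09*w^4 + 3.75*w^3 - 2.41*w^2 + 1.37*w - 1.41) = 8.4*w^5 + 5.86*w^4 - 6.72*w^3 - 2.11*w^2 - 3.7*w + 4.45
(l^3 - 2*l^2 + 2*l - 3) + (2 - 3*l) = l^3 - 2*l^2 - l - 1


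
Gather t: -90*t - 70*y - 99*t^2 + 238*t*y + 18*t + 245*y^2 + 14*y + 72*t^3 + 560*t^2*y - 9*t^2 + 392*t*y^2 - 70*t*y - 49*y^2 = 72*t^3 + t^2*(560*y - 108) + t*(392*y^2 + 168*y - 72) + 196*y^2 - 56*y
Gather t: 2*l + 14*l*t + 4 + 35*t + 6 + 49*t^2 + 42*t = 2*l + 49*t^2 + t*(14*l + 77) + 10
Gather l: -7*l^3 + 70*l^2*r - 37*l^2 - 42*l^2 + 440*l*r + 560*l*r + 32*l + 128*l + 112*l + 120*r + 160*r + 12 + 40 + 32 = -7*l^3 + l^2*(70*r - 79) + l*(1000*r + 272) + 280*r + 84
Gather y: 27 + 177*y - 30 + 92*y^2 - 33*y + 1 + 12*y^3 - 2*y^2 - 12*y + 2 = 12*y^3 + 90*y^2 + 132*y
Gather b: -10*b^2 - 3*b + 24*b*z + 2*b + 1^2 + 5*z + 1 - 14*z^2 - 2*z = -10*b^2 + b*(24*z - 1) - 14*z^2 + 3*z + 2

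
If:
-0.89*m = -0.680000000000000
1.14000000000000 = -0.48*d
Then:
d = -2.38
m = 0.76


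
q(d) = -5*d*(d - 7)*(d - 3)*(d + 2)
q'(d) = -5*d*(d - 7)*(d - 3) - 5*d*(d - 7)*(d + 2) - 5*d*(d - 3)*(d + 2) - 5*(d - 7)*(d - 3)*(d + 2)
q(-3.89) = -2758.22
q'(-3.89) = 2822.03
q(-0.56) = 108.52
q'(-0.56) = -163.26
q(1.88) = -209.15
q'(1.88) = 62.43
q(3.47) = 157.46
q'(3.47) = 364.57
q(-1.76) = 88.07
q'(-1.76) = 288.35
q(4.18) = 429.80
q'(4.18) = 384.20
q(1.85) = -210.92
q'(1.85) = 55.57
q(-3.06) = -988.71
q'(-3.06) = 1517.28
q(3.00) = 0.00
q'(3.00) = 300.00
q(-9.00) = -60480.00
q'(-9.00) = 24180.00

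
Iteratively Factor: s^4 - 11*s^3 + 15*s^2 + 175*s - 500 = (s - 5)*(s^3 - 6*s^2 - 15*s + 100) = (s - 5)*(s + 4)*(s^2 - 10*s + 25) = (s - 5)^2*(s + 4)*(s - 5)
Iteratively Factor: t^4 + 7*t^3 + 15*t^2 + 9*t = (t)*(t^3 + 7*t^2 + 15*t + 9) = t*(t + 3)*(t^2 + 4*t + 3) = t*(t + 1)*(t + 3)*(t + 3)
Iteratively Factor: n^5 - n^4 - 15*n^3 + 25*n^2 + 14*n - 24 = (n - 1)*(n^4 - 15*n^2 + 10*n + 24) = (n - 3)*(n - 1)*(n^3 + 3*n^2 - 6*n - 8) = (n - 3)*(n - 1)*(n + 1)*(n^2 + 2*n - 8) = (n - 3)*(n - 1)*(n + 1)*(n + 4)*(n - 2)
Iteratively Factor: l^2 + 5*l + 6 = (l + 2)*(l + 3)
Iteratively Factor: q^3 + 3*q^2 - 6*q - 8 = (q + 1)*(q^2 + 2*q - 8) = (q - 2)*(q + 1)*(q + 4)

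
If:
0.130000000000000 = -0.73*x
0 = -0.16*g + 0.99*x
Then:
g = -1.10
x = -0.18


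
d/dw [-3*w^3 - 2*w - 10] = -9*w^2 - 2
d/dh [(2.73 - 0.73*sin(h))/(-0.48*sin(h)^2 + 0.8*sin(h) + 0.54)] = (-0.3504*sin(h)^2 + 2.6208*sin(h) - 2.5782)*cos(h)/(0.2304*sin(h)^4 - 0.768*sin(h)^3 + 0.1216*sin(h)^2 + 0.864*sin(h) + 0.2916)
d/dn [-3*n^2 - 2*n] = -6*n - 2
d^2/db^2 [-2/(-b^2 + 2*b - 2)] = 4*(-b^2 + 2*b + 4*(b - 1)^2 - 2)/(b^2 - 2*b + 2)^3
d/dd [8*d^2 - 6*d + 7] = 16*d - 6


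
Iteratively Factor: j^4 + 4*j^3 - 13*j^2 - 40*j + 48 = (j + 4)*(j^3 - 13*j + 12) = (j - 3)*(j + 4)*(j^2 + 3*j - 4) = (j - 3)*(j + 4)^2*(j - 1)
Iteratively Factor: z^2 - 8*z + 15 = (z - 3)*(z - 5)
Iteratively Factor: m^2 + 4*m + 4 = (m + 2)*(m + 2)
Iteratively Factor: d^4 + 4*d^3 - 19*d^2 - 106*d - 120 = (d + 4)*(d^3 - 19*d - 30) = (d - 5)*(d + 4)*(d^2 + 5*d + 6) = (d - 5)*(d + 2)*(d + 4)*(d + 3)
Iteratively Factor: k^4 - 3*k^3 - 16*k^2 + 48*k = (k - 4)*(k^3 + k^2 - 12*k) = (k - 4)*(k + 4)*(k^2 - 3*k) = k*(k - 4)*(k + 4)*(k - 3)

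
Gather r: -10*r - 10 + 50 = 40 - 10*r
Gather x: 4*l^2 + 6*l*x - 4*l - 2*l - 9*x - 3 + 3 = 4*l^2 - 6*l + x*(6*l - 9)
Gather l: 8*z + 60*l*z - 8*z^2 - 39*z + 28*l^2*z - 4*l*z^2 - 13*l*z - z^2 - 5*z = 28*l^2*z + l*(-4*z^2 + 47*z) - 9*z^2 - 36*z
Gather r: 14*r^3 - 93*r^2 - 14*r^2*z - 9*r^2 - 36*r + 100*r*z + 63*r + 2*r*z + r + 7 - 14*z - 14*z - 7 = 14*r^3 + r^2*(-14*z - 102) + r*(102*z + 28) - 28*z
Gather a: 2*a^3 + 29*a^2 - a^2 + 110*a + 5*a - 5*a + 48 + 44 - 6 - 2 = 2*a^3 + 28*a^2 + 110*a + 84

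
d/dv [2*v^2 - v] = 4*v - 1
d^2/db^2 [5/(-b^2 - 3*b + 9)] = 10*(b^2 + 3*b - (2*b + 3)^2 - 9)/(b^2 + 3*b - 9)^3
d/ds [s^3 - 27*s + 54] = 3*s^2 - 27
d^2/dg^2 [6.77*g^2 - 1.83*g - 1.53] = 13.5400000000000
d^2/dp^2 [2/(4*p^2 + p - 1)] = 4*(-16*p^2 - 4*p + (8*p + 1)^2 + 4)/(4*p^2 + p - 1)^3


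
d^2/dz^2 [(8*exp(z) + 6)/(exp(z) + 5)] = 34*(5 - exp(z))*exp(z)/(exp(3*z) + 15*exp(2*z) + 75*exp(z) + 125)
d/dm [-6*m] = -6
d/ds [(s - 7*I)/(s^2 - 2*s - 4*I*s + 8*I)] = (-s^2 + 14*I*s + 28 - 6*I)/(s^4 + s^3*(-4 - 8*I) + s^2*(-12 + 32*I) + s*(64 - 32*I) - 64)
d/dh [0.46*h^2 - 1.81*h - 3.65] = 0.92*h - 1.81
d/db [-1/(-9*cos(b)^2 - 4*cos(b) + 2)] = 2*(9*cos(b) + 2)*sin(b)/(9*cos(b)^2 + 4*cos(b) - 2)^2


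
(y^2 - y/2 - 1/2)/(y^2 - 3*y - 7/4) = 2*(y - 1)/(2*y - 7)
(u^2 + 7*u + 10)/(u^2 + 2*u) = (u + 5)/u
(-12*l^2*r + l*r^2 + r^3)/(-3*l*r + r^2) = 4*l + r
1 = 1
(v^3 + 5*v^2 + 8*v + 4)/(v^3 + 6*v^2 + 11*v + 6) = (v + 2)/(v + 3)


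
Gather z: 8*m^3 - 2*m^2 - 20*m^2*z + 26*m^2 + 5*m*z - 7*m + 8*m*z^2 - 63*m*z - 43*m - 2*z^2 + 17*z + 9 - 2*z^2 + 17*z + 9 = 8*m^3 + 24*m^2 - 50*m + z^2*(8*m - 4) + z*(-20*m^2 - 58*m + 34) + 18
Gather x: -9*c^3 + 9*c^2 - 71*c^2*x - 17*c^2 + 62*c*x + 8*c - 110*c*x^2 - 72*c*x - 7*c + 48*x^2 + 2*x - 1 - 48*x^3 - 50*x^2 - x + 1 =-9*c^3 - 8*c^2 + c - 48*x^3 + x^2*(-110*c - 2) + x*(-71*c^2 - 10*c + 1)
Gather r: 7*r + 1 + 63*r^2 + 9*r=63*r^2 + 16*r + 1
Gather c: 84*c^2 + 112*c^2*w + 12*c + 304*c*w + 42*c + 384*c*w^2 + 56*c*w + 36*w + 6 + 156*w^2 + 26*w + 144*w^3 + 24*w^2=c^2*(112*w + 84) + c*(384*w^2 + 360*w + 54) + 144*w^3 + 180*w^2 + 62*w + 6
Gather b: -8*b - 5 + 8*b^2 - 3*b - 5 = 8*b^2 - 11*b - 10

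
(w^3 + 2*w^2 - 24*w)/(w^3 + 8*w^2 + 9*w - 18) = w*(w - 4)/(w^2 + 2*w - 3)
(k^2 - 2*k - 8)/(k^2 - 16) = (k + 2)/(k + 4)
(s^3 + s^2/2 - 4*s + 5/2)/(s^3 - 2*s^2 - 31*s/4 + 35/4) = 2*(s - 1)/(2*s - 7)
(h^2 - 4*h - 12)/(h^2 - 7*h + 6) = (h + 2)/(h - 1)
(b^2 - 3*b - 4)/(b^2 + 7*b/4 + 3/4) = 4*(b - 4)/(4*b + 3)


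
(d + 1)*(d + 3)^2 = d^3 + 7*d^2 + 15*d + 9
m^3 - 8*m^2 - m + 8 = (m - 8)*(m - 1)*(m + 1)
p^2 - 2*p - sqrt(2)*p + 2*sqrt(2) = (p - 2)*(p - sqrt(2))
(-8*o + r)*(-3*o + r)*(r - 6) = 24*o^2*r - 144*o^2 - 11*o*r^2 + 66*o*r + r^3 - 6*r^2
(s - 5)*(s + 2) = s^2 - 3*s - 10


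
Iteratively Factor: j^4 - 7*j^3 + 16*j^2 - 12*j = (j - 3)*(j^3 - 4*j^2 + 4*j) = j*(j - 3)*(j^2 - 4*j + 4) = j*(j - 3)*(j - 2)*(j - 2)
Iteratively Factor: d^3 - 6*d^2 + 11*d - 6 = (d - 2)*(d^2 - 4*d + 3) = (d - 2)*(d - 1)*(d - 3)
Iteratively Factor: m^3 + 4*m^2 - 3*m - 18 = (m + 3)*(m^2 + m - 6) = (m + 3)^2*(m - 2)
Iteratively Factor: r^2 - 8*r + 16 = (r - 4)*(r - 4)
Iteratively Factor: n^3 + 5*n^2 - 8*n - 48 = (n - 3)*(n^2 + 8*n + 16) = (n - 3)*(n + 4)*(n + 4)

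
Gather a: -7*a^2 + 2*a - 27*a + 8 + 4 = -7*a^2 - 25*a + 12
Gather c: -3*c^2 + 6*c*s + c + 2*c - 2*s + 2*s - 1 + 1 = -3*c^2 + c*(6*s + 3)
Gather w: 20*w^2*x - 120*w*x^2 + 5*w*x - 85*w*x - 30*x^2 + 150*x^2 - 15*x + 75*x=20*w^2*x + w*(-120*x^2 - 80*x) + 120*x^2 + 60*x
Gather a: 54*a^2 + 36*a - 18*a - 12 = 54*a^2 + 18*a - 12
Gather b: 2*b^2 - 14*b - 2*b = 2*b^2 - 16*b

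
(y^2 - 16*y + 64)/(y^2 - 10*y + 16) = (y - 8)/(y - 2)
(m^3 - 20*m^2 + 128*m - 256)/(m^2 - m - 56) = (m^2 - 12*m + 32)/(m + 7)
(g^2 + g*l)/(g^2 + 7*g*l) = (g + l)/(g + 7*l)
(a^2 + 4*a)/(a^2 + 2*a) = (a + 4)/(a + 2)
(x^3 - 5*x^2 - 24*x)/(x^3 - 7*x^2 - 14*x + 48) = x/(x - 2)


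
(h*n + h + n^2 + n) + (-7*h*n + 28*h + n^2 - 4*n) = -6*h*n + 29*h + 2*n^2 - 3*n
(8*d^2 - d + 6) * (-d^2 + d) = -8*d^4 + 9*d^3 - 7*d^2 + 6*d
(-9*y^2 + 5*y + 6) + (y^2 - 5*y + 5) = 11 - 8*y^2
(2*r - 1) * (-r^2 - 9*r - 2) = -2*r^3 - 17*r^2 + 5*r + 2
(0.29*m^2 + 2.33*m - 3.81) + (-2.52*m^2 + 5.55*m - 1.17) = -2.23*m^2 + 7.88*m - 4.98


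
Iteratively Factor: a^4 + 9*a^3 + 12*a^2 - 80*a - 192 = (a + 4)*(a^3 + 5*a^2 - 8*a - 48) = (a + 4)^2*(a^2 + a - 12) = (a + 4)^3*(a - 3)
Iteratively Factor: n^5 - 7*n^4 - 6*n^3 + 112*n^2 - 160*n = (n - 5)*(n^4 - 2*n^3 - 16*n^2 + 32*n) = (n - 5)*(n - 2)*(n^3 - 16*n) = (n - 5)*(n - 2)*(n + 4)*(n^2 - 4*n) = (n - 5)*(n - 4)*(n - 2)*(n + 4)*(n)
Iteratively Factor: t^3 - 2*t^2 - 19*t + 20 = (t - 1)*(t^2 - t - 20) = (t - 5)*(t - 1)*(t + 4)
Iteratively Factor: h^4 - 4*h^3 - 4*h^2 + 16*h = (h - 2)*(h^3 - 2*h^2 - 8*h) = h*(h - 2)*(h^2 - 2*h - 8) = h*(h - 2)*(h + 2)*(h - 4)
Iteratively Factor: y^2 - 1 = (y + 1)*(y - 1)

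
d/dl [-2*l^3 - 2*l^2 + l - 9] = -6*l^2 - 4*l + 1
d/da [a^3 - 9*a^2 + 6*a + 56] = 3*a^2 - 18*a + 6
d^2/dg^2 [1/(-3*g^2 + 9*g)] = 2*(g*(g - 3) - (2*g - 3)^2)/(3*g^3*(g - 3)^3)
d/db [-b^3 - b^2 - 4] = b*(-3*b - 2)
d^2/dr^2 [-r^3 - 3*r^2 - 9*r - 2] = -6*r - 6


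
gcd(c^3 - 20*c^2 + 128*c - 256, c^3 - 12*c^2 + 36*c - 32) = c - 8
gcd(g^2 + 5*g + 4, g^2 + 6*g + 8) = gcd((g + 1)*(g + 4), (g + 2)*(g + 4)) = g + 4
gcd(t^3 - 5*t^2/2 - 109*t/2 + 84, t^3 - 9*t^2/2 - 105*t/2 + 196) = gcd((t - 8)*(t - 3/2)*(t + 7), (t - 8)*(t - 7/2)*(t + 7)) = t^2 - t - 56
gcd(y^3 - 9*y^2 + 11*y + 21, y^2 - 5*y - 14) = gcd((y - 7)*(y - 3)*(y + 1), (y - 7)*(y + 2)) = y - 7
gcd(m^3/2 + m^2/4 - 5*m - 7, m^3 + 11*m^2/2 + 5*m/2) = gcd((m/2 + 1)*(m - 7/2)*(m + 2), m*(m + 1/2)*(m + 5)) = 1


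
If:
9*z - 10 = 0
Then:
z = 10/9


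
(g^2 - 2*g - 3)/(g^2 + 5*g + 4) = (g - 3)/(g + 4)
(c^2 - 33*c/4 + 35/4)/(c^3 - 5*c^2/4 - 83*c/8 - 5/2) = 2*(-4*c^2 + 33*c - 35)/(-8*c^3 + 10*c^2 + 83*c + 20)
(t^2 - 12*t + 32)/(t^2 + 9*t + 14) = (t^2 - 12*t + 32)/(t^2 + 9*t + 14)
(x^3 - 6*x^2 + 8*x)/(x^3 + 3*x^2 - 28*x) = (x - 2)/(x + 7)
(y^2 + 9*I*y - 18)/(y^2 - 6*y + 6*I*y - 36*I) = (y + 3*I)/(y - 6)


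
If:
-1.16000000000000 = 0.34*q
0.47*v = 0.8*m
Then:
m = 0.5875*v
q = -3.41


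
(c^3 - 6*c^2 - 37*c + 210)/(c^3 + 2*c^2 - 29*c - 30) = (c - 7)/(c + 1)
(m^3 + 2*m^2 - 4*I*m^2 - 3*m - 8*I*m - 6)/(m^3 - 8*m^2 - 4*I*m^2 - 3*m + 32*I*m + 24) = (m + 2)/(m - 8)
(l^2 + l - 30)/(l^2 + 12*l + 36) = (l - 5)/(l + 6)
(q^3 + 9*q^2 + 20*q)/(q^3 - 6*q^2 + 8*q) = (q^2 + 9*q + 20)/(q^2 - 6*q + 8)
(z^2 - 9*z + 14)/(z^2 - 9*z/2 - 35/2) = 2*(z - 2)/(2*z + 5)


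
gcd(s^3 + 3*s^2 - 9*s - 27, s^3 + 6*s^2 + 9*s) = s^2 + 6*s + 9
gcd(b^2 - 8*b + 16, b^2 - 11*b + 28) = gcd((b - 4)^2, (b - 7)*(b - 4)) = b - 4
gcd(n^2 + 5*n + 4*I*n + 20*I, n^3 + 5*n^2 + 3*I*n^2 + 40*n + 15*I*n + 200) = n + 5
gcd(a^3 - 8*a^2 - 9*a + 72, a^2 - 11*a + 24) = a^2 - 11*a + 24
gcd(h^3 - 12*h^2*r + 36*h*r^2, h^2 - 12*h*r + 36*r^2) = h^2 - 12*h*r + 36*r^2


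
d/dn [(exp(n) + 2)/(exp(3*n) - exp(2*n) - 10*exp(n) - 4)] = ((exp(n) + 2)*(-3*exp(2*n) + 2*exp(n) + 10) + exp(3*n) - exp(2*n) - 10*exp(n) - 4)*exp(n)/(-exp(3*n) + exp(2*n) + 10*exp(n) + 4)^2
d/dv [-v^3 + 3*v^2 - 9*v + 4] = -3*v^2 + 6*v - 9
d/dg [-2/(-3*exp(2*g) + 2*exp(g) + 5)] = (4 - 12*exp(g))*exp(g)/(-3*exp(2*g) + 2*exp(g) + 5)^2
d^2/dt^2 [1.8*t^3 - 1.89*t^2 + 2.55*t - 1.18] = 10.8*t - 3.78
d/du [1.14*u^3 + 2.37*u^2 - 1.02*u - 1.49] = 3.42*u^2 + 4.74*u - 1.02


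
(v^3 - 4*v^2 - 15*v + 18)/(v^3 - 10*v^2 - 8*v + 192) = (v^2 + 2*v - 3)/(v^2 - 4*v - 32)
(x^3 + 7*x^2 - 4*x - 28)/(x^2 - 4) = x + 7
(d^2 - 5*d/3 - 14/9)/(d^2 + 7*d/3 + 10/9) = (3*d - 7)/(3*d + 5)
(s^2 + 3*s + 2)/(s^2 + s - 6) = (s^2 + 3*s + 2)/(s^2 + s - 6)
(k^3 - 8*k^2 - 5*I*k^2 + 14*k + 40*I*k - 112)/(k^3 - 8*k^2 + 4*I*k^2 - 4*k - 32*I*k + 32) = (k - 7*I)/(k + 2*I)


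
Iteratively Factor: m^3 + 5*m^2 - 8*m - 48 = (m - 3)*(m^2 + 8*m + 16) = (m - 3)*(m + 4)*(m + 4)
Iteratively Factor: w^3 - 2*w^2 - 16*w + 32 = (w + 4)*(w^2 - 6*w + 8) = (w - 2)*(w + 4)*(w - 4)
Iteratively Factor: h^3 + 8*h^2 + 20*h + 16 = (h + 2)*(h^2 + 6*h + 8) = (h + 2)^2*(h + 4)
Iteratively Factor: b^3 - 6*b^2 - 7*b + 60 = (b + 3)*(b^2 - 9*b + 20) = (b - 4)*(b + 3)*(b - 5)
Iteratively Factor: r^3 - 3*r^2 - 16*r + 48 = (r - 4)*(r^2 + r - 12) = (r - 4)*(r - 3)*(r + 4)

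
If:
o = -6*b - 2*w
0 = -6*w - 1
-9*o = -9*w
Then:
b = 1/12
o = -1/6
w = -1/6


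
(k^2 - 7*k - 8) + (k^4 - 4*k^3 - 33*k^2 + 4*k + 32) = k^4 - 4*k^3 - 32*k^2 - 3*k + 24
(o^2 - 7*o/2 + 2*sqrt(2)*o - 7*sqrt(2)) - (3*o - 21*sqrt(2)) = o^2 - 13*o/2 + 2*sqrt(2)*o + 14*sqrt(2)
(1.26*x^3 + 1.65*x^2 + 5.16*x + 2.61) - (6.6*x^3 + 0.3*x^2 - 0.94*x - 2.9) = -5.34*x^3 + 1.35*x^2 + 6.1*x + 5.51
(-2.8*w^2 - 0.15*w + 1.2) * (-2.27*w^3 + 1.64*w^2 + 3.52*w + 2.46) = 6.356*w^5 - 4.2515*w^4 - 12.826*w^3 - 5.448*w^2 + 3.855*w + 2.952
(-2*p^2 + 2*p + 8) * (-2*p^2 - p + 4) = 4*p^4 - 2*p^3 - 26*p^2 + 32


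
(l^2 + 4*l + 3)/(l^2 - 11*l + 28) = (l^2 + 4*l + 3)/(l^2 - 11*l + 28)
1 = 1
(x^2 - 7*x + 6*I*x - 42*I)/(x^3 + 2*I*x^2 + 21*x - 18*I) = (x - 7)/(x^2 - 4*I*x - 3)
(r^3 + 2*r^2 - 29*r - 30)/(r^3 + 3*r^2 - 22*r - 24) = (r - 5)/(r - 4)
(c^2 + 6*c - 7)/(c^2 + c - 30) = (c^2 + 6*c - 7)/(c^2 + c - 30)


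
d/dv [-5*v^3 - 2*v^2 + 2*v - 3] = -15*v^2 - 4*v + 2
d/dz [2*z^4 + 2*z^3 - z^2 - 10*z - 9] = 8*z^3 + 6*z^2 - 2*z - 10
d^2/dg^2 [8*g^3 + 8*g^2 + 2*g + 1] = 48*g + 16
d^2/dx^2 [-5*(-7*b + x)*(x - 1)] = -10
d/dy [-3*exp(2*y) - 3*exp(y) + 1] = (-6*exp(y) - 3)*exp(y)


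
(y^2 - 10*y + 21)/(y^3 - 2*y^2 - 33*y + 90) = (y - 7)/(y^2 + y - 30)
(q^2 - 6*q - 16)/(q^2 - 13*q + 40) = (q + 2)/(q - 5)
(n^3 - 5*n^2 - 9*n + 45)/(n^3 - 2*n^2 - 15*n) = (n - 3)/n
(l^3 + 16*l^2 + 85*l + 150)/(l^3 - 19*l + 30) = (l^2 + 11*l + 30)/(l^2 - 5*l + 6)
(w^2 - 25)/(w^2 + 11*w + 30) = (w - 5)/(w + 6)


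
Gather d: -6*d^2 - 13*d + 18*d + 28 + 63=-6*d^2 + 5*d + 91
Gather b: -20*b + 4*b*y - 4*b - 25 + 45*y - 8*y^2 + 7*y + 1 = b*(4*y - 24) - 8*y^2 + 52*y - 24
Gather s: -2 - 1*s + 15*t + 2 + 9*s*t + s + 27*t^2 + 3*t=9*s*t + 27*t^2 + 18*t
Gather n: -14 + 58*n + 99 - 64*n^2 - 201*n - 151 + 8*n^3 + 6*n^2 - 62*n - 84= 8*n^3 - 58*n^2 - 205*n - 150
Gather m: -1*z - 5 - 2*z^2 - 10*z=-2*z^2 - 11*z - 5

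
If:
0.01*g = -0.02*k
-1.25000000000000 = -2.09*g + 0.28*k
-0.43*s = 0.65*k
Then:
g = 0.56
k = -0.28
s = 0.42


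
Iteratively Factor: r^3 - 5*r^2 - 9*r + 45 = (r - 5)*(r^2 - 9) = (r - 5)*(r + 3)*(r - 3)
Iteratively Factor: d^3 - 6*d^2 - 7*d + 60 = (d - 5)*(d^2 - d - 12) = (d - 5)*(d - 4)*(d + 3)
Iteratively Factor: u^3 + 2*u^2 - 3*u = (u - 1)*(u^2 + 3*u) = u*(u - 1)*(u + 3)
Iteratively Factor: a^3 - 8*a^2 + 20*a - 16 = (a - 2)*(a^2 - 6*a + 8) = (a - 2)^2*(a - 4)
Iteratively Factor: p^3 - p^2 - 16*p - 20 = (p + 2)*(p^2 - 3*p - 10) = (p - 5)*(p + 2)*(p + 2)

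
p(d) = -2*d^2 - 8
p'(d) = -4*d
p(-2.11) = -16.90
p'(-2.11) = 8.44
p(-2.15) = -17.24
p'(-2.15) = 8.60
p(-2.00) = -16.00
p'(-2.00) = 8.00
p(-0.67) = -8.90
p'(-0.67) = 2.68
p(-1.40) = -11.92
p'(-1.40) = 5.60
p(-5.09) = -59.82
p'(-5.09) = 20.36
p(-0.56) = -8.63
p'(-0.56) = 2.24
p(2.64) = -21.94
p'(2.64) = -10.56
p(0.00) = -8.00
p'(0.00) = 0.00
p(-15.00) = -458.00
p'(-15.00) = 60.00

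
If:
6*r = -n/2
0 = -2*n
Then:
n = 0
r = 0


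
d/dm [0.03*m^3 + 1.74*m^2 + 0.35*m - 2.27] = 0.09*m^2 + 3.48*m + 0.35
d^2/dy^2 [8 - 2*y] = 0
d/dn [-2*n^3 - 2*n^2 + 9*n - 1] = -6*n^2 - 4*n + 9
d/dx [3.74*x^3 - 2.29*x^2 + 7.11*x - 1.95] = 11.22*x^2 - 4.58*x + 7.11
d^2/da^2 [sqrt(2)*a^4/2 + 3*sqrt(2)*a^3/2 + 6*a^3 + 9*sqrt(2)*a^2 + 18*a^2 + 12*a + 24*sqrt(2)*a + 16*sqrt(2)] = 6*sqrt(2)*a^2 + 9*sqrt(2)*a + 36*a + 18*sqrt(2) + 36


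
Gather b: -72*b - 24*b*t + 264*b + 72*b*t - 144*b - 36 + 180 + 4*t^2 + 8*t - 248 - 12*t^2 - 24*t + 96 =b*(48*t + 48) - 8*t^2 - 16*t - 8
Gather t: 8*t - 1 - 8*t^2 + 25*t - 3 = -8*t^2 + 33*t - 4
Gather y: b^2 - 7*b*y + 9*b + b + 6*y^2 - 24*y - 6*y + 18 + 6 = b^2 + 10*b + 6*y^2 + y*(-7*b - 30) + 24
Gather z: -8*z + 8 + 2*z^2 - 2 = 2*z^2 - 8*z + 6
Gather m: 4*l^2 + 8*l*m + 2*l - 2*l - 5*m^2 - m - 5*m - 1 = 4*l^2 - 5*m^2 + m*(8*l - 6) - 1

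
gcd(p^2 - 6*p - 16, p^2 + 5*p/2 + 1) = p + 2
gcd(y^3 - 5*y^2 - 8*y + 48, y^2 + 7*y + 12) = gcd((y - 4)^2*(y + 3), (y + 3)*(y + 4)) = y + 3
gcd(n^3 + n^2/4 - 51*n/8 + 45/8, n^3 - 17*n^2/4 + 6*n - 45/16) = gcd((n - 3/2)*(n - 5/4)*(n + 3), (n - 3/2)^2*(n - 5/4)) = n^2 - 11*n/4 + 15/8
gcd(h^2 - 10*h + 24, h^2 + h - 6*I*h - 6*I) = 1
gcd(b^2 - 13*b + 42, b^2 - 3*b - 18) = b - 6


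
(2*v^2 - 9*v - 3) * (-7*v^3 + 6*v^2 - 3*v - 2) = -14*v^5 + 75*v^4 - 39*v^3 + 5*v^2 + 27*v + 6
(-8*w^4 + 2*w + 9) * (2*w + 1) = -16*w^5 - 8*w^4 + 4*w^2 + 20*w + 9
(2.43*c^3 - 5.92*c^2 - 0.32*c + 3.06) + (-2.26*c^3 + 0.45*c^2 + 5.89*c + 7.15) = 0.17*c^3 - 5.47*c^2 + 5.57*c + 10.21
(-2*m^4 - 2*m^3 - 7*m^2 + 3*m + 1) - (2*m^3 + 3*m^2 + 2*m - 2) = -2*m^4 - 4*m^3 - 10*m^2 + m + 3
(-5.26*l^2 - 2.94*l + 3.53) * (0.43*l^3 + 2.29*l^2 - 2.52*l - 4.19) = -2.2618*l^5 - 13.3096*l^4 + 8.0405*l^3 + 37.5319*l^2 + 3.423*l - 14.7907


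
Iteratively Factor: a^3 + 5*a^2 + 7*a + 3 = (a + 1)*(a^2 + 4*a + 3) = (a + 1)*(a + 3)*(a + 1)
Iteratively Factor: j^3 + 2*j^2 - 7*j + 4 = (j - 1)*(j^2 + 3*j - 4) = (j - 1)^2*(j + 4)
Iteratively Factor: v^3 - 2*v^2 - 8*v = (v)*(v^2 - 2*v - 8) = v*(v - 4)*(v + 2)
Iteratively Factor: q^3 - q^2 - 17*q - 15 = (q + 3)*(q^2 - 4*q - 5) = (q + 1)*(q + 3)*(q - 5)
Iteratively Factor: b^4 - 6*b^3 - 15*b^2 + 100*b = (b - 5)*(b^3 - b^2 - 20*b) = (b - 5)^2*(b^2 + 4*b) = (b - 5)^2*(b + 4)*(b)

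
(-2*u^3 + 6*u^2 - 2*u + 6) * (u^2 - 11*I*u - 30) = -2*u^5 + 6*u^4 + 22*I*u^4 + 58*u^3 - 66*I*u^3 - 174*u^2 + 22*I*u^2 + 60*u - 66*I*u - 180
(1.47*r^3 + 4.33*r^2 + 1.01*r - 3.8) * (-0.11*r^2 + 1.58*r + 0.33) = -0.1617*r^5 + 1.8463*r^4 + 7.2154*r^3 + 3.4427*r^2 - 5.6707*r - 1.254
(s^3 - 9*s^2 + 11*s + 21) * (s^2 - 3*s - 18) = s^5 - 12*s^4 + 20*s^3 + 150*s^2 - 261*s - 378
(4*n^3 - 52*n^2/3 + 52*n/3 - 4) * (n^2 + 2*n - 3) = 4*n^5 - 28*n^4/3 - 88*n^3/3 + 248*n^2/3 - 60*n + 12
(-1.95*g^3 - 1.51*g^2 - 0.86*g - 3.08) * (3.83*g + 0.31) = -7.4685*g^4 - 6.3878*g^3 - 3.7619*g^2 - 12.063*g - 0.9548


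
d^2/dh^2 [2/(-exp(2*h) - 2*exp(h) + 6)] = 4*(-4*(exp(h) + 1)^2*exp(h) + (2*exp(h) + 1)*(exp(2*h) + 2*exp(h) - 6))*exp(h)/(exp(2*h) + 2*exp(h) - 6)^3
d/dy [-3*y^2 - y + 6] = -6*y - 1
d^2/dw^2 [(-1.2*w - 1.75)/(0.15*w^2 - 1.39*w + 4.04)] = (-(0.3*w - 1.39)*(0.6*w - 2.78)*(1.2*w + 1.75) + (1.08*w - 2.811)*(0.15*w^2 - 1.39*w + 4.04))/(0.15*w^2 - 1.39*w + 4.04)^3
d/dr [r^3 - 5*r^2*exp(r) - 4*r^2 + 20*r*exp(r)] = -5*r^2*exp(r) + 3*r^2 + 10*r*exp(r) - 8*r + 20*exp(r)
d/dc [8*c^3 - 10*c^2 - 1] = 4*c*(6*c - 5)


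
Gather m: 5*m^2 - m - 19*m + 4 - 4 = 5*m^2 - 20*m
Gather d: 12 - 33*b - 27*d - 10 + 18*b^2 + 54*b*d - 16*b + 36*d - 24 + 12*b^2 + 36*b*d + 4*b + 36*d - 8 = 30*b^2 - 45*b + d*(90*b + 45) - 30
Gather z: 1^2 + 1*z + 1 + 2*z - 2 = 3*z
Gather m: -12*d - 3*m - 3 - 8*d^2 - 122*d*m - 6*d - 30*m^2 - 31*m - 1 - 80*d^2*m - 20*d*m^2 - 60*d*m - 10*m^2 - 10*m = -8*d^2 - 18*d + m^2*(-20*d - 40) + m*(-80*d^2 - 182*d - 44) - 4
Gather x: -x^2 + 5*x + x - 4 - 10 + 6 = -x^2 + 6*x - 8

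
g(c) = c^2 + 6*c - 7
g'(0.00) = 6.00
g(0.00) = -7.00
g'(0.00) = 6.00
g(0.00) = -7.00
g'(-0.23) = 5.54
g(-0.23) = -8.33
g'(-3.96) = -1.92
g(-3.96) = -15.08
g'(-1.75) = 2.50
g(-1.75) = -14.44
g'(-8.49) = -10.98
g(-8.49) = 14.14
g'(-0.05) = 5.90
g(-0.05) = -7.30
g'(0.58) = 7.16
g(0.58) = -3.18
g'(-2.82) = 0.36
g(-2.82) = -15.97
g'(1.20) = 8.40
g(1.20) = 1.64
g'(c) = 2*c + 6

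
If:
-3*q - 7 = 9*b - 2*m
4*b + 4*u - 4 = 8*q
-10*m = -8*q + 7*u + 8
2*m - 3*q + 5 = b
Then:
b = -3/2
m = -11/4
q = 1/3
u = 19/6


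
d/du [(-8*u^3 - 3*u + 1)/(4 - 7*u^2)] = (56*u^4 - 117*u^2 + 14*u - 12)/(49*u^4 - 56*u^2 + 16)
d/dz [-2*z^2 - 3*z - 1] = -4*z - 3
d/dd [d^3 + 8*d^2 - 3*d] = 3*d^2 + 16*d - 3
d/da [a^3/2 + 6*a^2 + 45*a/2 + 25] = 3*a^2/2 + 12*a + 45/2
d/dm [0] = 0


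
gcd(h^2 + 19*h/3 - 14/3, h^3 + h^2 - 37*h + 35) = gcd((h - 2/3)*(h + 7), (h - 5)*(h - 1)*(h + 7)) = h + 7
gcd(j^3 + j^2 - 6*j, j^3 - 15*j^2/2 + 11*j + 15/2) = 1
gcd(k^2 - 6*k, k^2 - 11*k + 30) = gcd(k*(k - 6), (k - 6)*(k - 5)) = k - 6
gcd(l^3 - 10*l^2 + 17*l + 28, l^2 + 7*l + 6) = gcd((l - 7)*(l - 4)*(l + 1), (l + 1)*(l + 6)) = l + 1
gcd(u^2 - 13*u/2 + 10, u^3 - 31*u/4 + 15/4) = u - 5/2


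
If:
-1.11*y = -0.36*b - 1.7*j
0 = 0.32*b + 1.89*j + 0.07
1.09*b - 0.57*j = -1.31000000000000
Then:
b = -1.12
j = 0.15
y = -0.13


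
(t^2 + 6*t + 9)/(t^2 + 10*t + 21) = (t + 3)/(t + 7)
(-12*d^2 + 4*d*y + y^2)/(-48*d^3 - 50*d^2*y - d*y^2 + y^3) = (-2*d + y)/(-8*d^2 - 7*d*y + y^2)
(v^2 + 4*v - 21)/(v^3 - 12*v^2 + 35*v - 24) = (v + 7)/(v^2 - 9*v + 8)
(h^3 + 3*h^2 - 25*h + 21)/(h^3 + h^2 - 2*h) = (h^2 + 4*h - 21)/(h*(h + 2))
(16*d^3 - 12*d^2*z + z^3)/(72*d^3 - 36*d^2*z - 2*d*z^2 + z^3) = (-8*d^2 + 2*d*z + z^2)/(-36*d^2 + z^2)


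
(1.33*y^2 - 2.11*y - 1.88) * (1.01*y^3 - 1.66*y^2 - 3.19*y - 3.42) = 1.3433*y^5 - 4.3389*y^4 - 2.6389*y^3 + 5.3031*y^2 + 13.2134*y + 6.4296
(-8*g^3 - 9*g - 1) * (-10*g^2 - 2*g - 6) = 80*g^5 + 16*g^4 + 138*g^3 + 28*g^2 + 56*g + 6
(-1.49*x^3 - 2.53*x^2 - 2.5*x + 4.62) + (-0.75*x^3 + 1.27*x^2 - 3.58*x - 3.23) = -2.24*x^3 - 1.26*x^2 - 6.08*x + 1.39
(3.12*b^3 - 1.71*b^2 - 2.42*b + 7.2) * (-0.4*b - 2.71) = -1.248*b^4 - 7.7712*b^3 + 5.6021*b^2 + 3.6782*b - 19.512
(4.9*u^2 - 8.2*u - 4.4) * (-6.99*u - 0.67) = -34.251*u^3 + 54.035*u^2 + 36.25*u + 2.948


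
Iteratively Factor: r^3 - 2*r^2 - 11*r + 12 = (r - 4)*(r^2 + 2*r - 3) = (r - 4)*(r - 1)*(r + 3)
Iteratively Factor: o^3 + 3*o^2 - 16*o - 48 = (o - 4)*(o^2 + 7*o + 12) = (o - 4)*(o + 4)*(o + 3)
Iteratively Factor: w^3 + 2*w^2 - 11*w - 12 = (w + 4)*(w^2 - 2*w - 3) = (w + 1)*(w + 4)*(w - 3)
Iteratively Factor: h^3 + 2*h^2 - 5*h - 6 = (h + 1)*(h^2 + h - 6) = (h - 2)*(h + 1)*(h + 3)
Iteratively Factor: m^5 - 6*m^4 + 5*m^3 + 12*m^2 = (m)*(m^4 - 6*m^3 + 5*m^2 + 12*m) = m^2*(m^3 - 6*m^2 + 5*m + 12) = m^2*(m + 1)*(m^2 - 7*m + 12) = m^2*(m - 3)*(m + 1)*(m - 4)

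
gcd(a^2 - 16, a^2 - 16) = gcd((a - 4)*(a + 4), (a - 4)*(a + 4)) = a^2 - 16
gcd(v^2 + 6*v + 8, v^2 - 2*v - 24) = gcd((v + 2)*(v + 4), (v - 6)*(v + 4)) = v + 4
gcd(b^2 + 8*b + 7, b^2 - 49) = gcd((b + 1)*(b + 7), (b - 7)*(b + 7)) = b + 7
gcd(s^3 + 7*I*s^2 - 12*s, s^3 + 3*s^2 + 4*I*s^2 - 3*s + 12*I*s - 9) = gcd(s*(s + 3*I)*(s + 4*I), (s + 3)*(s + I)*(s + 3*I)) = s + 3*I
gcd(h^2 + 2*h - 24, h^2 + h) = 1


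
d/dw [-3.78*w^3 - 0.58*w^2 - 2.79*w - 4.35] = -11.34*w^2 - 1.16*w - 2.79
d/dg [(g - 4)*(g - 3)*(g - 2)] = 3*g^2 - 18*g + 26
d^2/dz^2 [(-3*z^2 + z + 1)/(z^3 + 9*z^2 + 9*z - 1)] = 6*(-z^6 + z^5 + 38*z^4 + 122*z^3 + 65*z^2 + 91*z + 32)/(z^9 + 27*z^8 + 270*z^7 + 1212*z^6 + 2376*z^5 + 1890*z^4 + 246*z^3 - 216*z^2 + 27*z - 1)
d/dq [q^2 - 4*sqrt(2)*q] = 2*q - 4*sqrt(2)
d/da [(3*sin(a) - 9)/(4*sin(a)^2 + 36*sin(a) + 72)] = 3*(6*sin(a) + cos(a)^2 + 44)*cos(a)/(4*(sin(a)^2 + 9*sin(a) + 18)^2)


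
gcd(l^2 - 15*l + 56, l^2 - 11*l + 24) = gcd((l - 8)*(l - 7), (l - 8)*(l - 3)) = l - 8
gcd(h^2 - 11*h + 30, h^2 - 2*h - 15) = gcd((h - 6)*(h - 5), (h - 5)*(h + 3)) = h - 5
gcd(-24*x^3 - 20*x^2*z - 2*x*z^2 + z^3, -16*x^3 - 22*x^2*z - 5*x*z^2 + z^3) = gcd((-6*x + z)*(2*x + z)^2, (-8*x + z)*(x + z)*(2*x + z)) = 2*x + z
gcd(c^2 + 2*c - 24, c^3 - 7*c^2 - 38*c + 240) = c + 6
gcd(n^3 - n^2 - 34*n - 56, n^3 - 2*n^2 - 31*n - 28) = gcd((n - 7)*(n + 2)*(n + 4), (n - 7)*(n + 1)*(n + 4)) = n^2 - 3*n - 28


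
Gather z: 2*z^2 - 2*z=2*z^2 - 2*z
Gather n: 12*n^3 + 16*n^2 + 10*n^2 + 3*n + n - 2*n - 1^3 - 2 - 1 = 12*n^3 + 26*n^2 + 2*n - 4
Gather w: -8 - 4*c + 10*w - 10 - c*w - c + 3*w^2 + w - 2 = -5*c + 3*w^2 + w*(11 - c) - 20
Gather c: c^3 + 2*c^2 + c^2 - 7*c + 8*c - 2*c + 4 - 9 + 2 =c^3 + 3*c^2 - c - 3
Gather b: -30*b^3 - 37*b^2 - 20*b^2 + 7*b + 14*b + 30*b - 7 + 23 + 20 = -30*b^3 - 57*b^2 + 51*b + 36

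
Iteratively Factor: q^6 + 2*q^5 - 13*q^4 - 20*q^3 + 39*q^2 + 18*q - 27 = (q - 3)*(q^5 + 5*q^4 + 2*q^3 - 14*q^2 - 3*q + 9) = (q - 3)*(q + 3)*(q^4 + 2*q^3 - 4*q^2 - 2*q + 3) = (q - 3)*(q - 1)*(q + 3)*(q^3 + 3*q^2 - q - 3) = (q - 3)*(q - 1)*(q + 1)*(q + 3)*(q^2 + 2*q - 3) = (q - 3)*(q - 1)*(q + 1)*(q + 3)^2*(q - 1)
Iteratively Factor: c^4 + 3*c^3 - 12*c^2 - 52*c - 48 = (c + 2)*(c^3 + c^2 - 14*c - 24) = (c + 2)^2*(c^2 - c - 12) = (c + 2)^2*(c + 3)*(c - 4)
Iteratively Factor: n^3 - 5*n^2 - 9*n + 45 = (n - 5)*(n^2 - 9) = (n - 5)*(n + 3)*(n - 3)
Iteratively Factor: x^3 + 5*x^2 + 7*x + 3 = (x + 1)*(x^2 + 4*x + 3) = (x + 1)*(x + 3)*(x + 1)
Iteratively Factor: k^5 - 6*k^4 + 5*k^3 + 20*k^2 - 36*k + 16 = (k - 2)*(k^4 - 4*k^3 - 3*k^2 + 14*k - 8) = (k - 2)*(k + 2)*(k^3 - 6*k^2 + 9*k - 4) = (k - 4)*(k - 2)*(k + 2)*(k^2 - 2*k + 1) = (k - 4)*(k - 2)*(k - 1)*(k + 2)*(k - 1)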